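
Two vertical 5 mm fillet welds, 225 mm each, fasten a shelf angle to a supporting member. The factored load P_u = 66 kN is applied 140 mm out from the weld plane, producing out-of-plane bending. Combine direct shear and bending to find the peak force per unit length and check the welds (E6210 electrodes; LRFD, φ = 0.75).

E62XX → F_EXX = 620 MPa.
L_w = 2 × 225 = 450 mm; section modulus (unit throat) S = 2 × L²/6 = 16880 mm².
Direct shear f_v = P/L_w = 66×10³/450 = 146.7 N/mm.
Moment M = P × e = 66×10³ × 140 = 9240000 N·mm; bending f_b = M/S = 547.6 N/mm.
f_max = √(f_v² + f_b²) = √(146.7² + 547.6²) = 566.9 N/mm.
φr_n = 0.75 × 0.6 × 620 × (0.707 × 5) = 986.3 N/mm → adequate.

f_max ≈ 567 N/mm; adequate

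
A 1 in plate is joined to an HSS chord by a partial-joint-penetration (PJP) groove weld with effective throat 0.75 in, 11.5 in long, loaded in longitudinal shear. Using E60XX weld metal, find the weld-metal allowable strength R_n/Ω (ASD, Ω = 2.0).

E60XX → F_EXX = 60 ksi.
Effective throat (given) t_e = 0.75 in.
A_we = 0.75 × 11.5 = 8.625 in².
F_nw = 0.6 F_EXX = 36 ksi.
R_n/Ω = (36 × 8.625) / 2.0 = 155.2 kips.

R_n/Ω ≈ 155 kips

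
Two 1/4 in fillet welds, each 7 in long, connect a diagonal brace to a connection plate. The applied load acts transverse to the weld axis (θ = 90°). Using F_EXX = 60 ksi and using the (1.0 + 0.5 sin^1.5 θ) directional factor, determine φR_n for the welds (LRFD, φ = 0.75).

t_e = 0.707 × 0.25 = 0.1767 in; A_we = 0.1767 × 14 = 2.474 in².
Directional factor: 1.0 + 0.5 sin^1.5(90°) = 1.5.
F_nw = 0.6 × 60 × 1.5 = 54 ksi.
φR_n = 0.75 × 54 × 2.474 = 100.2 kips.

φR_n ≈ 100 kips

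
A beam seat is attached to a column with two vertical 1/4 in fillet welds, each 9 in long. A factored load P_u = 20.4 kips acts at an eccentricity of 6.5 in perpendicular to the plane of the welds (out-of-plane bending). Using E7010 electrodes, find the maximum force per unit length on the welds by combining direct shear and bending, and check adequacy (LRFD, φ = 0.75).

E70XX → F_EXX = 70 ksi.
L_w = 2 × 9 = 18 in; section modulus (unit throat) S = 2 × L²/6 = 27 in².
Direct shear f_v = P/L_w = 20.4/18 = 1.133 kip/in.
Moment M = P × e = 20.4 × 6.5 = 132.6 kip·in; bending f_b = M/S = 4.911 kip/in.
f_max = √(f_v² + f_b²) = √(1.133² + 4.911²) = 5.04 kip/in.
φr_n = 0.75 × 0.6 × 70 × (0.707 × 0.25) = 5.568 kip/in → adequate.

f_max ≈ 5.04 kip/in; adequate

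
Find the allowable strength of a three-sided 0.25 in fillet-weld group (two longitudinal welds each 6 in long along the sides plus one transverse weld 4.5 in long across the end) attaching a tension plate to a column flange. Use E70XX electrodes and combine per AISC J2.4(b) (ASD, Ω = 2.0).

E70XX → F_EXX = 70 ksi.
t_e = 0.707 × 0.25 = 0.1767 in.
R_nwl = 0.6 × 70 × 0.1767 × 12 = 89.08 kips (longitudinal, 2 welds).
R_nwt = 0.6 × 70 × 0.1767 × 4.5 = 33.41 kips (transverse, base value).
(i) R_nwl + R_nwt = 122.5 kips; (ii) 0.85 R_nwl + 1.5 R_nwt = 125.8 kips.
R_n = max = 125.8 kips [governs: (ii)]; R_n/Ω = 62.91 kips.

R_n/Ω ≈ 62.9 kips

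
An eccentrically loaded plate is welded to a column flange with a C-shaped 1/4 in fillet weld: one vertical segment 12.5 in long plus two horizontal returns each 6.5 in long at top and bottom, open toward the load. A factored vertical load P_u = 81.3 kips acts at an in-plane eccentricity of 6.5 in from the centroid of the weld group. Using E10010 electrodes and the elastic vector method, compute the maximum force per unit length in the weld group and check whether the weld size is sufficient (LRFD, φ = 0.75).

E100XX → F_EXX = 100 ksi.
Total weld length L_w = 25.5 in. Treat welds as unit-width lines.
Centroid: x̄ = 2×6.5×3.25 / 25.5 = 1.657 in from the vertical weld.
Polar moment about centroid: J = I_x + I_y = [12.5³/12 + 2×6.5×6.25²] + [12.5×1.657² + 2(6.5³/12 + 6.5×1.593²)] = 783.7 in³.
Direct shear f_v = P/L_w = 81.3 / 25.5 = 3.188 kip/in (vertical).
Torsion M = P·e = 81.3 × 6.5 = 528.45 kip·in.
Critical point at (x, y) = (4.843, 6.25) from centroid. f_tx = M·y/J = 4.215 kip/in; f_ty = M·x/J = 3.266 kip/in.
Resultant f_max = √[f_tx² + (f_v + f_ty)²] = √[4.215² + (3.188 + 3.266)²] = 7.708 kip/in.
Capacity per unit length: φr_n = 0.75 × 0.6 × 100 × (0.707 × 0.25) = 7.954 kip/in.
7.708 ≤ 7.954 → adequate.

f_max ≈ 7.71 kip/in; adequate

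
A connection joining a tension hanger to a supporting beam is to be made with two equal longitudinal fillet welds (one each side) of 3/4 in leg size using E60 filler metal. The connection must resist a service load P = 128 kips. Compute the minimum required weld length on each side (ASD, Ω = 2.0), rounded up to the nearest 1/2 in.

E60XX → F_EXX = 60 ksi.
Throat t_e = 0.707 × 0.75 = 0.5302 in.
r_n/Ω = (0.6 × 60 × 0.5302) / 2.0 = 9.544 kip/in.
L_req = P / (r_n/Ω) = 128 / 9.544 = 13.41 in total.
Per side: 13.41 / 2 = 6.705 in.
Round up → use L = 7 in on each side.

L = 7 in on each side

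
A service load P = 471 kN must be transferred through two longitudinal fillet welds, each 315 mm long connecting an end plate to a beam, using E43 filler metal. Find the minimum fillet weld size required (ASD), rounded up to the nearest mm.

E43XX → F_EXX = 430 MPa.
Total weld length L = 630 mm.
Required throat t_e = P × Ω / (0.6 F_EXX × L) = 471 × 2.0 / (0.6 × 430 × 630 × 10⁻³) = 5.795 mm.
Required leg w = t_e / 0.707 = 8.197 mm → use 9 mm.

w = 9 mm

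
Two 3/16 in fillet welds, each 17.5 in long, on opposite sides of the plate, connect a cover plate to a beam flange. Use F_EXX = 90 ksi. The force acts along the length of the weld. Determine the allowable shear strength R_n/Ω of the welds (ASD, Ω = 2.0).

R_n/Ω ≈ 125 kip

Effective throat t_e = 0.707 × 0.1875 = 0.1326 in.
Total length L = 35 in; A_we = 0.1326 × 35 = 4.64 in².
F_nw = 0.6 F_EXX = 0.6 × 90 = 54 ksi.
R_n = 54 × 4.64 = 250.5 kip; R_n/Ω = 250.5/2.0 = 125.3 kip.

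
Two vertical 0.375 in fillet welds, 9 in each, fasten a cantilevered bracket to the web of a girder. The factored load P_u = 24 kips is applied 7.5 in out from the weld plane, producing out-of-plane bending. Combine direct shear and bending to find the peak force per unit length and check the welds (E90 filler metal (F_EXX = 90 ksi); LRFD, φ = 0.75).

L_w = 2 × 9 = 18 in; section modulus (unit throat) S = 2 × L²/6 = 27 in².
Direct shear f_v = P/L_w = 24/18 = 1.333 kip/in.
Moment M = P × e = 24 × 7.5 = 180 kip·in; bending f_b = M/S = 6.667 kip/in.
f_max = √(f_v² + f_b²) = √(1.333² + 6.667²) = 6.799 kip/in.
φr_n = 0.75 × 0.6 × 90 × (0.707 × 0.375) = 10.74 kip/in → adequate.

f_max ≈ 6.8 kip/in; adequate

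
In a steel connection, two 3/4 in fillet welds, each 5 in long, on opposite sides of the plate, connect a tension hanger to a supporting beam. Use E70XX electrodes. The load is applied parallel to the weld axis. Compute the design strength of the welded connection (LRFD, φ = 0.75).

E70XX → F_EXX = 70 ksi.
Effective throat t_e = 0.707 × 0.75 = 0.5302 in.
Total length L = 10 in; A_we = 0.5302 × 10 = 5.303 in².
F_nw = 0.6 F_EXX = 0.6 × 70 = 42 ksi.
φR_n = 0.75 × 42 × 5.303 = 167 kips.

φR_n ≈ 167 kips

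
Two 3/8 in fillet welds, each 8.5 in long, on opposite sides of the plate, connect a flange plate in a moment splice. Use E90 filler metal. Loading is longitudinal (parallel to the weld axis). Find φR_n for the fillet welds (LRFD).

E90XX → F_EXX = 90 ksi.
Effective throat t_e = 0.707 × 0.375 = 0.2651 in.
Total length L = 17 in; A_we = 0.2651 × 17 = 4.507 in².
F_nw = 0.6 F_EXX = 0.6 × 90 = 54 ksi.
φR_n = 0.75 × 54 × 4.507 = 182.5 kips.

φR_n ≈ 183 kips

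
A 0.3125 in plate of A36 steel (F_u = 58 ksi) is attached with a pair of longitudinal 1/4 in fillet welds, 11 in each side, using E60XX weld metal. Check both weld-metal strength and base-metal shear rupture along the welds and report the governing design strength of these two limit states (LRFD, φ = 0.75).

E60XX → F_EXX = 60 ksi.
t_e = 0.707 × 0.25 = 0.1767 in; L = 22 in.
Weld metal: φR_n = 0.75 × 0.6 × 60 × 0.1767 × 22 = 105 kips.
Base metal (shear rupture): φR_n = 0.75 × 0.6 × 58 × 0.3125 × 22 = 179.4 kips.
Governing: weld metal.

φR_n ≈ 105 kips (weld metal governs)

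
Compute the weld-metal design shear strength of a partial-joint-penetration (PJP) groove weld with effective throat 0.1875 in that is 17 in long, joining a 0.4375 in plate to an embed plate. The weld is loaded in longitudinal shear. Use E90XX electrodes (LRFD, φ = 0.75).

E90XX → F_EXX = 90 ksi.
Effective throat (given) t_e = 0.1875 in.
A_we = 0.1875 × 17 = 3.188 in².
F_nw = 0.6 F_EXX = 54 ksi.
φR_n = 0.75 × 54 × 3.188 = 129.1 kip.

φR_n ≈ 129 kip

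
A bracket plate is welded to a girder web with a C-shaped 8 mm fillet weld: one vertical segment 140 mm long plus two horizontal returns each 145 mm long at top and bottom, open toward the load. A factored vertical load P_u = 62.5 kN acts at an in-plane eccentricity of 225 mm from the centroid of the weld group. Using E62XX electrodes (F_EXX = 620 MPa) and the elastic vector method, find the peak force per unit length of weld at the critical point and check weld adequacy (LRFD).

Total weld length L_w = 430 mm. Treat welds as unit-width lines.
Centroid: x̄ = 2×145×72.5 / 430 = 48.9 mm from the vertical weld.
Polar moment about centroid: J = I_x + I_y = [140³/12 + 2×145×70²] + [140×48.9² + 2(145³/12 + 145×23.6²)] = 2654000 mm³.
Direct shear f_v = P/L_w = 62.5×10³ / 430 = 145.3 N/mm (vertical).
Torsion M = P·e = 62.5×10³ × 225 = 14062000 N·mm.
Critical point at (x, y) = (96.1, 70) from centroid. f_tx = M·y/J = 370.9 N/mm; f_ty = M·x/J = 509.2 N/mm.
Resultant f_max = √[f_tx² + (f_v + f_ty)²] = √[370.9² + (145.3 + 509.2)²] = 752.3 N/mm.
Capacity per unit length: φr_n = 0.75 × 0.6 × 620 × (0.707 × 8) = 1578 N/mm.
752.3 ≤ 1578 → adequate.

f_max ≈ 752 N/mm; adequate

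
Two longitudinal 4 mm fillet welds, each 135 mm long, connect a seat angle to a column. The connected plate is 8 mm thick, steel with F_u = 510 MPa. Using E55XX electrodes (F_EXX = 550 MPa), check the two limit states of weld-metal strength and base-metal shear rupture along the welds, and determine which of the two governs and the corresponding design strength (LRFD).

t_e = 0.707 × 4 = 2.828 mm; L = 270 mm.
Weld metal: φR_n = 0.75 × 0.6 × 550 × 2.828 × 270 × 10⁻³ = 189 kN.
Base metal (shear rupture): φR_n = 0.75 × 0.6 × 510 × 8 × 270 × 10⁻³ = 495.7 kN.
Governing: weld metal.

φR_n ≈ 189 kN (weld metal governs)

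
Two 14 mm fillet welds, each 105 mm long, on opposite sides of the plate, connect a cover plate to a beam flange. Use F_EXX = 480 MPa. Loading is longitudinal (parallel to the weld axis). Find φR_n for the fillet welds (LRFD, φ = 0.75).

φR_n ≈ 449 kN

Effective throat t_e = 0.707 × 14 = 9.898 mm.
Total length L = 210 mm; A_we = 9.898 × 210 = 2079 mm².
F_nw = 0.6 F_EXX = 0.6 × 480 = 288 MPa.
φR_n = 0.75 × 288 × 2079 × 10⁻³ = 449 kN.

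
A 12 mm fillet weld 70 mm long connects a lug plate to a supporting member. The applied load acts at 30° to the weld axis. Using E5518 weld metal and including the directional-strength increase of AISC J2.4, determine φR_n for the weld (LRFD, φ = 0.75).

φR_n ≈ 173 kN

E55XX → F_EXX = 550 MPa.
t_e = 0.707 × 12 = 8.484 mm; A_we = 8.484 × 70 = 593.9 mm².
Directional factor: 1.0 + 0.5 sin^1.5(30°) = 1.177.
F_nw = 0.6 × 550 × 1.177 = 388.3 MPa.
φR_n = 0.75 × 388.3 × 593.9 × 10⁻³ = 173 kN.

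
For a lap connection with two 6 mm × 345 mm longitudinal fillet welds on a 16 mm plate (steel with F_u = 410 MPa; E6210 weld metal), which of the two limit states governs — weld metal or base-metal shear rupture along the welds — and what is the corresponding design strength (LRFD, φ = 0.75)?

φR_n ≈ 817 kN (weld metal governs)

E62XX → F_EXX = 620 MPa.
t_e = 0.707 × 6 = 4.242 mm; L = 690 mm.
Weld metal: φR_n = 0.75 × 0.6 × 620 × 4.242 × 690 × 10⁻³ = 816.6 kN.
Base metal (shear rupture): φR_n = 0.75 × 0.6 × 410 × 16 × 690 × 10⁻³ = 2037 kN.
Governing: weld metal.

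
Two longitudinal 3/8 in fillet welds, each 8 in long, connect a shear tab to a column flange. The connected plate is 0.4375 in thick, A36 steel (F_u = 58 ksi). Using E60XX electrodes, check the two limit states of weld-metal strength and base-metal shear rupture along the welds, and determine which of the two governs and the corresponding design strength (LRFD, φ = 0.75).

φR_n ≈ 115 kips (weld metal governs)

E60XX → F_EXX = 60 ksi.
t_e = 0.707 × 0.375 = 0.2651 in; L = 16 in.
Weld metal: φR_n = 0.75 × 0.6 × 60 × 0.2651 × 16 = 114.5 kips.
Base metal (shear rupture): φR_n = 0.75 × 0.6 × 58 × 0.4375 × 16 = 182.7 kips.
Governing: weld metal.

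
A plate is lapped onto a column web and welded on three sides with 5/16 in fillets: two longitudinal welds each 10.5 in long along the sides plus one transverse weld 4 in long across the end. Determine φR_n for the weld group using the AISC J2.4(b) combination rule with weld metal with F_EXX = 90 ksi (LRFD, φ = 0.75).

t_e = 0.707 × 0.3125 = 0.2209 in.
R_nwl = 0.6 × 90 × 0.2209 × 21 = 250.5 kip (longitudinal, 2 welds).
R_nwt = 0.6 × 90 × 0.2209 × 4 = 47.72 kip (transverse, base value).
(i) R_nwl + R_nwt = 298.3 kip; (ii) 0.85 R_nwl + 1.5 R_nwt = 284.5 kip.
R_n = max = 298.3 kip [governs: (i)]; φR_n = 223.7 kip.

φR_n ≈ 224 kip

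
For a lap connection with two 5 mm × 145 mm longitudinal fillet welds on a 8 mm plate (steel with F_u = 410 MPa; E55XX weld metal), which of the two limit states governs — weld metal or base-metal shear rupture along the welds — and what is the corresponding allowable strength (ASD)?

R_n/Ω ≈ 169 kN (weld metal governs)

E55XX → F_EXX = 550 MPa.
t_e = 0.707 × 5 = 3.535 mm; L = 290 mm.
Weld metal: R_n/Ω = (1/2.0) × 0.6 × 550 × 3.535 × 290 × 10⁻³ = 169.1 kN.
Base metal (shear rupture): R_n/Ω = (1/2.0) × 0.6 × 410 × 8 × 290 × 10⁻³ = 285.4 kN.
Governing: weld metal.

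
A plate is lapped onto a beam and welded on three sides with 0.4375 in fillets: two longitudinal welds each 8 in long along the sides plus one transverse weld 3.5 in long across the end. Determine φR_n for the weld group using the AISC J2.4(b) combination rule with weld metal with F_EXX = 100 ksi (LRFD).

t_e = 0.707 × 0.4375 = 0.3093 in.
R_nwl = 0.6 × 100 × 0.3093 × 16 = 296.9 kip (longitudinal, 2 welds).
R_nwt = 0.6 × 100 × 0.3093 × 3.5 = 64.96 kip (transverse, base value).
(i) R_nwl + R_nwt = 361.9 kip; (ii) 0.85 R_nwl + 1.5 R_nwt = 349.8 kip.
R_n = max = 361.9 kip [governs: (i)]; φR_n = 271.4 kip.

φR_n ≈ 271 kip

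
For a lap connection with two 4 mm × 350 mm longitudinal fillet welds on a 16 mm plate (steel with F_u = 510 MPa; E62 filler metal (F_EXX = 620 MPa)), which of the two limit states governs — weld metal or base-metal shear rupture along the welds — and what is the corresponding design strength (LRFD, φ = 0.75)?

t_e = 0.707 × 4 = 2.828 mm; L = 700 mm.
Weld metal: φR_n = 0.75 × 0.6 × 620 × 2.828 × 700 × 10⁻³ = 552.3 kN.
Base metal (shear rupture): φR_n = 0.75 × 0.6 × 510 × 16 × 700 × 10⁻³ = 2570 kN.
Governing: weld metal.

φR_n ≈ 552 kN (weld metal governs)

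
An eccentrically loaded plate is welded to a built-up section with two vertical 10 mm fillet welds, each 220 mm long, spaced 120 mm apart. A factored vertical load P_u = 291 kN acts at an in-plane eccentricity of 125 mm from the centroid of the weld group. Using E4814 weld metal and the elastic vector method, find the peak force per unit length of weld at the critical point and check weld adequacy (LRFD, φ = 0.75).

E48XX → F_EXX = 480 MPa.
Total weld length L_w = 440 mm. Treat welds as unit-width lines.
Polar moment about centroid: J = 2[d³/12 + d(b/2)²] = 2[220³/12 + 220×60²] = 3359000 mm³.
Direct shear f_v = P/L_w = 291×10³ / 440 = 661.4 N/mm (vertical).
Torsion M = P·e = 291×10³ × 125 = 36375000 N·mm.
Critical point at (x, y) = (60, 110) from centroid. f_tx = M·y/J = 1191 N/mm; f_ty = M·x/J = 649.8 N/mm.
Resultant f_max = √[f_tx² + (f_v + f_ty)²] = √[1191² + (661.4 + 649.8)²] = 1772 N/mm.
Capacity per unit length: φr_n = 0.75 × 0.6 × 480 × (0.707 × 10) = 1527 N/mm.
1772 > 1527 → NOT adequate.

f_max ≈ 1770 N/mm; NOT adequate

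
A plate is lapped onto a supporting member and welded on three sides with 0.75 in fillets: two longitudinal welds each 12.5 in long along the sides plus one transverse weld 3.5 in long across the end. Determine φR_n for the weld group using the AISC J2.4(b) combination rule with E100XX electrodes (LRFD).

E100XX → F_EXX = 100 ksi.
t_e = 0.707 × 0.75 = 0.5302 in.
R_nwl = 0.6 × 100 × 0.5302 × 25 = 795.4 kip (longitudinal, 2 welds).
R_nwt = 0.6 × 100 × 0.5302 × 3.5 = 111.4 kip (transverse, base value).
(i) R_nwl + R_nwt = 906.7 kip; (ii) 0.85 R_nwl + 1.5 R_nwt = 843.1 kip.
R_n = max = 906.7 kip [governs: (i)]; φR_n = 680 kip.

φR_n ≈ 680 kip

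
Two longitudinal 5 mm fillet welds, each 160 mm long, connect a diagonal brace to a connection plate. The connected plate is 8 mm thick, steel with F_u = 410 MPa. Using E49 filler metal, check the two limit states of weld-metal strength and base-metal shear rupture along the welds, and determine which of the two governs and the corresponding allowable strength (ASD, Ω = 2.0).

R_n/Ω ≈ 166 kN (weld metal governs)

E49XX → F_EXX = 490 MPa.
t_e = 0.707 × 5 = 3.535 mm; L = 320 mm.
Weld metal: R_n/Ω = (1/2.0) × 0.6 × 490 × 3.535 × 320 × 10⁻³ = 166.3 kN.
Base metal (shear rupture): R_n/Ω = (1/2.0) × 0.6 × 410 × 8 × 320 × 10⁻³ = 314.9 kN.
Governing: weld metal.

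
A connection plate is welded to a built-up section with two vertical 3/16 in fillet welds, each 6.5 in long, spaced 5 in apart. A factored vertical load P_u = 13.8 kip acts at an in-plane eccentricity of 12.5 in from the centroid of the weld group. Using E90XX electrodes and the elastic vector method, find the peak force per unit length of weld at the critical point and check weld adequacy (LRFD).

f_max ≈ 6.27 kip/in; NOT adequate

E90XX → F_EXX = 90 ksi.
Total weld length L_w = 13 in. Treat welds as unit-width lines.
Polar moment about centroid: J = 2[d³/12 + d(b/2)²] = 2[6.5³/12 + 6.5×2.5²] = 127 in³.
Direct shear f_v = P/L_w = 13.8 / 13 = 1.062 kip/in (vertical).
Torsion M = P·e = 13.8 × 12.5 = 172.5 kip·in.
Critical point at (x, y) = (2.5, 3.25) from centroid. f_tx = M·y/J = 4.414 kip/in; f_ty = M·x/J = 3.395 kip/in.
Resultant f_max = √[f_tx² + (f_v + f_ty)²] = √[4.414² + (1.062 + 3.395)²] = 6.272 kip/in.
Capacity per unit length: φr_n = 0.75 × 0.6 × 90 × (0.707 × 0.1875) = 5.369 kip/in.
6.272 > 5.369 → NOT adequate.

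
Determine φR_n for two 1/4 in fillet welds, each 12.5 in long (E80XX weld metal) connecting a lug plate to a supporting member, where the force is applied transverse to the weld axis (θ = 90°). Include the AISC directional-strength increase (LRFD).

E80XX → F_EXX = 80 ksi.
t_e = 0.707 × 0.25 = 0.1767 in; A_we = 0.1767 × 25 = 4.419 in².
Directional factor: 1.0 + 0.5 sin^1.5(90°) = 1.5.
F_nw = 0.6 × 80 × 1.5 = 72 ksi.
φR_n = 0.75 × 72 × 4.419 = 238.6 kip.

φR_n ≈ 239 kip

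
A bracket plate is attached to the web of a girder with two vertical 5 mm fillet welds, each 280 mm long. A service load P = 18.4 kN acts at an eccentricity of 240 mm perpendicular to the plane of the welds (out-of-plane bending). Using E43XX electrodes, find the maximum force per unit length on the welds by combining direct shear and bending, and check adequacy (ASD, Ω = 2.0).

E43XX → F_EXX = 430 MPa.
L_w = 2 × 280 = 560 mm; section modulus (unit throat) S = 2 × L²/6 = 26130 mm².
Direct shear f_v = P/L_w = 18.4×10³/560 = 32.86 N/mm.
Moment M = P × e = 18.4×10³ × 240 = 4416000 N·mm; bending f_b = M/S = 169 N/mm.
f_max = √(f_v² + f_b²) = √(32.86² + 169²) = 172.1 N/mm.
r_n/Ω = (1/2.0) × 0.6 × 430 × (0.707 × 5) = 456 N/mm → adequate.

f_max ≈ 172 N/mm; adequate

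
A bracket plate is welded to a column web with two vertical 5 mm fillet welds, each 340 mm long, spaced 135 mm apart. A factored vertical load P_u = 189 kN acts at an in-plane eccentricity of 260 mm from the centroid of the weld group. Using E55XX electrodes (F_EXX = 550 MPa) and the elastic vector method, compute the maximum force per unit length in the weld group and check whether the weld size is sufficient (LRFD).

Total weld length L_w = 680 mm. Treat welds as unit-width lines.
Polar moment about centroid: J = 2[d³/12 + d(b/2)²] = 2[340³/12 + 340×67.5²] = 9649000 mm³.
Direct shear f_v = P/L_w = 189×10³ / 680 = 277.9 N/mm (vertical).
Torsion M = P·e = 189×10³ × 260 = 49140000 N·mm.
Critical point at (x, y) = (67.5, 170) from centroid. f_tx = M·y/J = 865.8 N/mm; f_ty = M·x/J = 343.8 N/mm.
Resultant f_max = √[f_tx² + (f_v + f_ty)²] = √[865.8² + (277.9 + 343.8)²] = 1066 N/mm.
Capacity per unit length: φr_n = 0.75 × 0.6 × 550 × (0.707 × 5) = 874.9 N/mm.
1066 > 874.9 → NOT adequate.

f_max ≈ 1070 N/mm; NOT adequate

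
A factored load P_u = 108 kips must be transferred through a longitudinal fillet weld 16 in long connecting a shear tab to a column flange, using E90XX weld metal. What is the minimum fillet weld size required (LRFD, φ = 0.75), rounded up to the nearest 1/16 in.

E90XX → F_EXX = 90 ksi.
Total weld length L = 16 in.
Required throat t_e = P_u / (φ × 0.6 F_EXX × L) = 108 / (0.75 × 0.6 × 90 × 16) = 0.1667 in.
Required leg w = t_e / 0.707 = 0.2357 in → use 1/4 in.

w = 1/4 in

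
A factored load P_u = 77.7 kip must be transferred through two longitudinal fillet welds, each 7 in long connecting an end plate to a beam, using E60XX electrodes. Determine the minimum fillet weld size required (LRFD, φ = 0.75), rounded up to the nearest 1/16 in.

E60XX → F_EXX = 60 ksi.
Total weld length L = 14 in.
Required throat t_e = P_u / (φ × 0.6 F_EXX × L) = 77.7 / (0.75 × 0.6 × 60 × 14) = 0.2056 in.
Required leg w = t_e / 0.707 = 0.2907 in → use 5/16 in.

w = 5/16 in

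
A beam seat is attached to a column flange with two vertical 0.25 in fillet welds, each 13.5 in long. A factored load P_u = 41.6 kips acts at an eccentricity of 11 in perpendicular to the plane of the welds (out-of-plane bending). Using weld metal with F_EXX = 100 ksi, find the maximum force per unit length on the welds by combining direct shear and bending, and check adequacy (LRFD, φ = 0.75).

f_max ≈ 7.69 kip/in; adequate

L_w = 2 × 13.5 = 27 in; section modulus (unit throat) S = 2 × L²/6 = 60.75 in².
Direct shear f_v = P/L_w = 41.6/27 = 1.541 kip/in.
Moment M = P × e = 41.6 × 11 = 457.6 kip·in; bending f_b = M/S = 7.533 kip/in.
f_max = √(f_v² + f_b²) = √(1.541² + 7.533²) = 7.688 kip/in.
φr_n = 0.75 × 0.6 × 100 × (0.707 × 0.25) = 7.954 kip/in → adequate.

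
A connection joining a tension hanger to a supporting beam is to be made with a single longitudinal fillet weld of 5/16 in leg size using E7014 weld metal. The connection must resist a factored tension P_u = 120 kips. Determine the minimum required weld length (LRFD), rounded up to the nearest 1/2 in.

L = 17.5 in

E70XX → F_EXX = 70 ksi.
Throat t_e = 0.707 × 0.3125 = 0.2209 in.
φr_n = 0.75 × 0.6 × 70 × 0.2209 = 6.96 kips/in.
L_req = P_u / φr_n = 120 / 6.96 = 17.24 in total.
Round up → use L = 17.5 in.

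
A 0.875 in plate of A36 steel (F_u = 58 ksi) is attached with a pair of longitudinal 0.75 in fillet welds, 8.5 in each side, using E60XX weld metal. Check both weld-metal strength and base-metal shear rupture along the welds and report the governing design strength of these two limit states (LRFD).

E60XX → F_EXX = 60 ksi.
t_e = 0.707 × 0.75 = 0.5302 in; L = 17 in.
Weld metal: φR_n = 0.75 × 0.6 × 60 × 0.5302 × 17 = 243.4 kip.
Base metal (shear rupture): φR_n = 0.75 × 0.6 × 58 × 0.875 × 17 = 388.2 kip.
Governing: weld metal.

φR_n ≈ 243 kip (weld metal governs)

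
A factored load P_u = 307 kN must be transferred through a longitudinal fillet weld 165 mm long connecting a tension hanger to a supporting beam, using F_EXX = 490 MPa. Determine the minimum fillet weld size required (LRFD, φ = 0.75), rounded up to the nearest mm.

Total weld length L = 165 mm.
Required throat t_e = P_u / (φ × 0.6 F_EXX × L) = 307 / (0.75 × 0.6 × 490 × 165 × 10⁻³) = 8.438 mm.
Required leg w = t_e / 0.707 = 11.94 mm → use 12 mm.

w = 12 mm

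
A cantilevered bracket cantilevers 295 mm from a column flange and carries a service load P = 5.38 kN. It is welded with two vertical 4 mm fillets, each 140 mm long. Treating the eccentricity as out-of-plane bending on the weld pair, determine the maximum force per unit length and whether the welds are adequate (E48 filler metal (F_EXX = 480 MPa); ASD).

f_max ≈ 244 N/mm; adequate

L_w = 2 × 140 = 280 mm; section modulus (unit throat) S = 2 × L²/6 = 6533 mm².
Direct shear f_v = P/L_w = 5.38×10³/280 = 19.21 N/mm.
Moment M = P × e = 5.38×10³ × 295 = 1587100 N·mm; bending f_b = M/S = 242.9 N/mm.
f_max = √(f_v² + f_b²) = √(19.21² + 242.9²) = 243.7 N/mm.
r_n/Ω = (1/2.0) × 0.6 × 480 × (0.707 × 4) = 407.2 N/mm → adequate.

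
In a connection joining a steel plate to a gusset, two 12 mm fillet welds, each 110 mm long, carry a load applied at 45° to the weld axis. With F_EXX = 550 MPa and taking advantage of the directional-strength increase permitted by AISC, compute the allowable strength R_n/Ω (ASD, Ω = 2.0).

t_e = 0.707 × 12 = 8.484 mm; A_we = 8.484 × 220 = 1866 mm².
Directional factor: 1.0 + 0.5 sin^1.5(45°) = 1.297.
F_nw = 0.6 × 550 × 1.297 = 428.1 MPa.
R_n/Ω = (428.1 × 1866) / 2.0 × 10⁻³ = 399.5 kN.

R_n/Ω ≈ 400 kN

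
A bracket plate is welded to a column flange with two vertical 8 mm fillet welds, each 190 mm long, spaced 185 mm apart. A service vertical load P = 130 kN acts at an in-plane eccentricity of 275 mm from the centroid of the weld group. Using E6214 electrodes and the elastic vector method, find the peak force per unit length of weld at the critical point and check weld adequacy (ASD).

E62XX → F_EXX = 620 MPa.
Total weld length L_w = 380 mm. Treat welds as unit-width lines.
Polar moment about centroid: J = 2[d³/12 + d(b/2)²] = 2[190³/12 + 190×92.5²] = 4395000 mm³.
Direct shear f_v = P/L_w = 130×10³ / 380 = 342.1 N/mm (vertical).
Torsion M = P·e = 130×10³ × 275 = 35750000 N·mm.
Critical point at (x, y) = (92.5, 95) from centroid. f_tx = M·y/J = 772.8 N/mm; f_ty = M·x/J = 752.5 N/mm.
Resultant f_max = √[f_tx² + (f_v + f_ty)²] = √[772.8² + (342.1 + 752.5)²] = 1340 N/mm.
Capacity per unit length: r_n/Ω = (1/2.0) × 0.6 × 620 × (0.707 × 8) = 1052 N/mm.
1340 > 1052 → NOT adequate.

f_max ≈ 1340 N/mm; NOT adequate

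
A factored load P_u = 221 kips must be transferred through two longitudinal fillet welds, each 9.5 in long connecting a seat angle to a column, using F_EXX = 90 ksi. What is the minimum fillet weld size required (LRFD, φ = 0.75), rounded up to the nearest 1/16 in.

w = 7/16 in

Total weld length L = 19 in.
Required throat t_e = P_u / (φ × 0.6 F_EXX × L) = 221 / (0.75 × 0.6 × 90 × 19) = 0.2872 in.
Required leg w = t_e / 0.707 = 0.4062 in → use 7/16 in.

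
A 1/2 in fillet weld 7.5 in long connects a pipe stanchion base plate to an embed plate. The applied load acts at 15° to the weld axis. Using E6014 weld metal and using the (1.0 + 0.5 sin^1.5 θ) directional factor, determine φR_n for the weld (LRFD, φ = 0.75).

φR_n ≈ 76.3 kip

E60XX → F_EXX = 60 ksi.
t_e = 0.707 × 0.5 = 0.3535 in; A_we = 0.3535 × 7.5 = 2.651 in².
Directional factor: 1.0 + 0.5 sin^1.5(15°) = 1.066.
F_nw = 0.6 × 60 × 1.066 = 38.37 ksi.
φR_n = 0.75 × 38.37 × 2.651 = 76.3 kip.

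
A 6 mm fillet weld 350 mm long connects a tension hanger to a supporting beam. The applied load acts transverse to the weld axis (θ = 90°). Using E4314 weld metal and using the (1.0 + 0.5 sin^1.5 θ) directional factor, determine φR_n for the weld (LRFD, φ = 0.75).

φR_n ≈ 431 kN

E43XX → F_EXX = 430 MPa.
t_e = 0.707 × 6 = 4.242 mm; A_we = 4.242 × 350 = 1485 mm².
Directional factor: 1.0 + 0.5 sin^1.5(90°) = 1.5.
F_nw = 0.6 × 430 × 1.5 = 387 MPa.
φR_n = 0.75 × 387 × 1485 × 10⁻³ = 430.9 kN.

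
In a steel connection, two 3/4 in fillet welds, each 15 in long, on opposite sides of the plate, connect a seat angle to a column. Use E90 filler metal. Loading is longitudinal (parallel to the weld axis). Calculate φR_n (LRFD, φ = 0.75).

E90XX → F_EXX = 90 ksi.
Effective throat t_e = 0.707 × 0.75 = 0.5302 in.
Total length L = 30 in; A_we = 0.5302 × 30 = 15.91 in².
F_nw = 0.6 F_EXX = 0.6 × 90 = 54 ksi.
φR_n = 0.75 × 54 × 15.91 = 644.3 kips.

φR_n ≈ 644 kips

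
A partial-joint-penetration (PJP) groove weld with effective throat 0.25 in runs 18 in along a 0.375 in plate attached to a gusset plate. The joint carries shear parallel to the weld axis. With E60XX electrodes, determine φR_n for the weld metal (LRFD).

E60XX → F_EXX = 60 ksi.
Effective throat (given) t_e = 0.25 in.
A_we = 0.25 × 18 = 4.5 in².
F_nw = 0.6 F_EXX = 36 ksi.
φR_n = 0.75 × 36 × 4.5 = 121.5 kip.

φR_n ≈ 122 kip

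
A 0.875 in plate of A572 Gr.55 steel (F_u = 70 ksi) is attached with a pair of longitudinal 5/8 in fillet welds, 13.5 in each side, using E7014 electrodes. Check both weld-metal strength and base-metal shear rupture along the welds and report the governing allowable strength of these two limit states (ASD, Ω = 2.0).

E70XX → F_EXX = 70 ksi.
t_e = 0.707 × 0.625 = 0.4419 in; L = 27 in.
Weld metal: R_n/Ω = (1/2.0) × 0.6 × 70 × 0.4419 × 27 = 250.5 kip.
Base metal (shear rupture): R_n/Ω = (1/2.0) × 0.6 × 70 × 0.875 × 27 = 496.1 kip.
Governing: weld metal.

R_n/Ω ≈ 251 kip (weld metal governs)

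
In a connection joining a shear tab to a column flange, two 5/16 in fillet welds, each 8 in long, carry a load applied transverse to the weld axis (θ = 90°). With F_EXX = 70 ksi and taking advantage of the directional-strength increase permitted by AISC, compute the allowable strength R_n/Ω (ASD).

t_e = 0.707 × 0.3125 = 0.2209 in; A_we = 0.2209 × 16 = 3.535 in².
Directional factor: 1.0 + 0.5 sin^1.5(90°) = 1.5.
F_nw = 0.6 × 70 × 1.5 = 63 ksi.
R_n/Ω = (63 × 3.535) / 2.0 = 111.4 kips.

R_n/Ω ≈ 111 kips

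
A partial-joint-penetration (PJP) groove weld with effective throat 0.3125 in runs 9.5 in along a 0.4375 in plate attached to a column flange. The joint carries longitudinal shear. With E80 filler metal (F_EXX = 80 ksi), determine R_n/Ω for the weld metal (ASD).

R_n/Ω ≈ 71.2 kip

Effective throat (given) t_e = 0.3125 in.
A_we = 0.3125 × 9.5 = 2.969 in².
F_nw = 0.6 F_EXX = 48 ksi.
R_n/Ω = (48 × 2.969) / 2.0 = 71.25 kip.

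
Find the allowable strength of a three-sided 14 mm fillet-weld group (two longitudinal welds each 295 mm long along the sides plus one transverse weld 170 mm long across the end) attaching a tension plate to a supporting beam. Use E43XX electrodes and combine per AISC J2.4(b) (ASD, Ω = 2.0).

R_n/Ω ≈ 970 kN

E43XX → F_EXX = 430 MPa.
t_e = 0.707 × 14 = 9.898 mm.
R_nwl = 0.6 × 430 × 9.898 × 590 × 10⁻³ = 1507 kN (longitudinal, 2 welds).
R_nwt = 0.6 × 430 × 9.898 × 170 × 10⁻³ = 434.1 kN (transverse, base value).
(i) R_nwl + R_nwt = 1941 kN; (ii) 0.85 R_nwl + 1.5 R_nwt = 1932 kN.
R_n = max = 1941 kN [governs: (i)]; R_n/Ω = 970.4 kN.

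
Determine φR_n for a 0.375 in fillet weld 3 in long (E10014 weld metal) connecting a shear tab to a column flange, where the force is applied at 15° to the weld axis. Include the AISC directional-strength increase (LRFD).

E100XX → F_EXX = 100 ksi.
t_e = 0.707 × 0.375 = 0.2651 in; A_we = 0.2651 × 3 = 0.7954 in².
Directional factor: 1.0 + 0.5 sin^1.5(15°) = 1.066.
F_nw = 0.6 × 100 × 1.066 = 63.95 ksi.
φR_n = 0.75 × 63.95 × 0.7954 = 38.15 kips.

φR_n ≈ 38.1 kips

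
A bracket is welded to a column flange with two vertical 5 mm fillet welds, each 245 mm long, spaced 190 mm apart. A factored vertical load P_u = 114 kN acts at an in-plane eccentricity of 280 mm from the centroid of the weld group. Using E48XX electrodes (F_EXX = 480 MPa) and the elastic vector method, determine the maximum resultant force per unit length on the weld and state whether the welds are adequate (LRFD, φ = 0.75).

f_max ≈ 882 N/mm; NOT adequate

Total weld length L_w = 490 mm. Treat welds as unit-width lines.
Polar moment about centroid: J = 2[d³/12 + d(b/2)²] = 2[245³/12 + 245×95²] = 6873000 mm³.
Direct shear f_v = P/L_w = 114×10³ / 490 = 232.7 N/mm (vertical).
Torsion M = P·e = 114×10³ × 280 = 31920000 N·mm.
Critical point at (x, y) = (95, 122.5) from centroid. f_tx = M·y/J = 568.9 N/mm; f_ty = M·x/J = 441.2 N/mm.
Resultant f_max = √[f_tx² + (f_v + f_ty)²] = √[568.9² + (232.7 + 441.2)²] = 881.9 N/mm.
Capacity per unit length: φr_n = 0.75 × 0.6 × 480 × (0.707 × 5) = 763.6 N/mm.
881.9 > 763.6 → NOT adequate.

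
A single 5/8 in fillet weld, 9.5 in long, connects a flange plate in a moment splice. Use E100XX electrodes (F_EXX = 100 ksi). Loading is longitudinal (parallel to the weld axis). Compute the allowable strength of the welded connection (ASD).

Effective throat t_e = 0.707 × 0.625 = 0.4419 in.
Total length L = 9.5 in; A_we = 0.4419 × 9.5 = 4.198 in².
F_nw = 0.6 F_EXX = 0.6 × 100 = 60 ksi.
R_n = 60 × 4.198 = 251.9 kips; R_n/Ω = 251.9/2.0 = 125.9 kips.

R_n/Ω ≈ 126 kips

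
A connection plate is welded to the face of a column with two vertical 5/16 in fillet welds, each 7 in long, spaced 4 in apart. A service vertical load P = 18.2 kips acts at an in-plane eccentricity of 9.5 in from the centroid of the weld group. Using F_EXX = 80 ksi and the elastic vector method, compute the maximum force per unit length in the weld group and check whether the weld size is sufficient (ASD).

Total weld length L_w = 14 in. Treat welds as unit-width lines.
Polar moment about centroid: J = 2[d³/12 + d(b/2)²] = 2[7³/12 + 7×2²] = 113.2 in³.
Direct shear f_v = P/L_w = 18.2 / 14 = 1.3 kip/in (vertical).
Torsion M = P·e = 18.2 × 9.5 = 172.9 kip·in.
Critical point at (x, y) = (2, 3.5) from centroid. f_tx = M·y/J = 5.347 kip/in; f_ty = M·x/J = 3.056 kip/in.
Resultant f_max = √[f_tx² + (f_v + f_ty)²] = √[5.347² + (1.3 + 3.056)²] = 6.897 kip/in.
Capacity per unit length: r_n/Ω = (1/2.0) × 0.6 × 80 × (0.707 × 0.3125) = 5.302 kip/in.
6.897 > 5.302 → NOT adequate.

f_max ≈ 6.9 kip/in; NOT adequate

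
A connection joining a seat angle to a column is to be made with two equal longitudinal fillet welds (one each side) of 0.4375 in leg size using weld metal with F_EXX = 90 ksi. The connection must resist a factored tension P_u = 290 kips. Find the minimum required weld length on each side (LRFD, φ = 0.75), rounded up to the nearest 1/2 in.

L = 12 in on each side

Throat t_e = 0.707 × 0.4375 = 0.3093 in.
φr_n = 0.75 × 0.6 × 90 × 0.3093 = 12.53 kips/in.
L_req = P_u / φr_n = 290 / 12.53 = 23.15 in total.
Per side: 23.15 / 2 = 11.57 in.
Round up → use L = 12 in on each side.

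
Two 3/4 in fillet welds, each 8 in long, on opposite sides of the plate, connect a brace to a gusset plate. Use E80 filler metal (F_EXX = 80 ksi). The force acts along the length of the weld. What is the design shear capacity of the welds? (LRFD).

φR_n ≈ 305 kip

Effective throat t_e = 0.707 × 0.75 = 0.5302 in.
Total length L = 16 in; A_we = 0.5302 × 16 = 8.484 in².
F_nw = 0.6 F_EXX = 0.6 × 80 = 48 ksi.
φR_n = 0.75 × 48 × 8.484 = 305.4 kip.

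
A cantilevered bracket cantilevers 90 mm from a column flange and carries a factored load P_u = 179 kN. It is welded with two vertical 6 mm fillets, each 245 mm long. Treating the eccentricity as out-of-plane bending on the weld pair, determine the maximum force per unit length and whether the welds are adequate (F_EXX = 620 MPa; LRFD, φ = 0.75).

f_max ≈ 884 N/mm; adequate

L_w = 2 × 245 = 490 mm; section modulus (unit throat) S = 2 × L²/6 = 20010 mm².
Direct shear f_v = P/L_w = 179×10³/490 = 365.3 N/mm.
Moment M = P × e = 179×10³ × 90 = 16110000 N·mm; bending f_b = M/S = 805.2 N/mm.
f_max = √(f_v² + f_b²) = √(365.3² + 805.2²) = 884.2 N/mm.
φr_n = 0.75 × 0.6 × 620 × (0.707 × 6) = 1184 N/mm → adequate.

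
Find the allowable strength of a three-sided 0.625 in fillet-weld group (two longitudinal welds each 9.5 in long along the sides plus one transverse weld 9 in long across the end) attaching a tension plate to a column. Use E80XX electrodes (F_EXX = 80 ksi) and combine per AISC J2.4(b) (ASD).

t_e = 0.707 × 0.625 = 0.4419 in.
R_nwl = 0.6 × 80 × 0.4419 × 19 = 403 kip (longitudinal, 2 welds).
R_nwt = 0.6 × 80 × 0.4419 × 9 = 190.9 kip (transverse, base value).
(i) R_nwl + R_nwt = 593.9 kip; (ii) 0.85 R_nwl + 1.5 R_nwt = 628.9 kip.
R_n = max = 628.9 kip [governs: (ii)]; R_n/Ω = 314.4 kip.

R_n/Ω ≈ 314 kip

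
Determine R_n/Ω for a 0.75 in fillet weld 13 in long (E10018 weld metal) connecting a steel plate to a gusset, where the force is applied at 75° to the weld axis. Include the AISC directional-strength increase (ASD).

E100XX → F_EXX = 100 ksi.
t_e = 0.707 × 0.75 = 0.5302 in; A_we = 0.5302 × 13 = 6.893 in².
Directional factor: 1.0 + 0.5 sin^1.5(75°) = 1.475.
F_nw = 0.6 × 100 × 1.475 = 88.48 ksi.
R_n/Ω = (88.48 × 6.893) / 2.0 = 305 kips.

R_n/Ω ≈ 305 kips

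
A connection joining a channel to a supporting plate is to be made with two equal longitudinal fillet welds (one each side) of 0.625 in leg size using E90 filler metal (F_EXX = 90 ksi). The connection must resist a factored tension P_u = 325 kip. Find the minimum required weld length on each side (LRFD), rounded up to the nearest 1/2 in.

L = 9.5 in on each side

Throat t_e = 0.707 × 0.625 = 0.4419 in.
φr_n = 0.75 × 0.6 × 90 × 0.4419 = 17.9 kip/in.
L_req = P_u / φr_n = 325 / 17.9 = 18.16 in total.
Per side: 18.16 / 2 = 9.08 in.
Round up → use L = 9.5 in on each side.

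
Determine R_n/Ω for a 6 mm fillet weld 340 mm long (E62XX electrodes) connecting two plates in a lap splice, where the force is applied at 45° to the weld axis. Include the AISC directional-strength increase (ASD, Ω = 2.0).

R_n/Ω ≈ 348 kN

E62XX → F_EXX = 620 MPa.
t_e = 0.707 × 6 = 4.242 mm; A_we = 4.242 × 340 = 1442 mm².
Directional factor: 1.0 + 0.5 sin^1.5(45°) = 1.297.
F_nw = 0.6 × 620 × 1.297 = 482.6 MPa.
R_n/Ω = (482.6 × 1442) / 2.0 × 10⁻³ = 348 kN.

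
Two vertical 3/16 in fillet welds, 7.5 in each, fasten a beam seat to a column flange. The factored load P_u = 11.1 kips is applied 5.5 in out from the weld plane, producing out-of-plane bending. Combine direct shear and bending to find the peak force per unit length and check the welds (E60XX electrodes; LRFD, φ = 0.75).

E60XX → F_EXX = 60 ksi.
L_w = 2 × 7.5 = 15 in; section modulus (unit throat) S = 2 × L²/6 = 18.75 in².
Direct shear f_v = P/L_w = 11.1/15 = 0.74 kip/in.
Moment M = P × e = 11.1 × 5.5 = 61.05 kip·in; bending f_b = M/S = 3.256 kip/in.
f_max = √(f_v² + f_b²) = √(0.74² + 3.256²) = 3.339 kip/in.
φr_n = 0.75 × 0.6 × 60 × (0.707 × 0.1875) = 3.579 kip/in → adequate.

f_max ≈ 3.34 kip/in; adequate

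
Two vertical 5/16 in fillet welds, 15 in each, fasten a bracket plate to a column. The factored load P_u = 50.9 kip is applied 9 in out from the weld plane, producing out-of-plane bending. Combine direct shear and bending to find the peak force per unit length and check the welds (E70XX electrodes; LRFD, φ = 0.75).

E70XX → F_EXX = 70 ksi.
L_w = 2 × 15 = 30 in; section modulus (unit throat) S = 2 × L²/6 = 75 in².
Direct shear f_v = P/L_w = 50.9/30 = 1.697 kip/in.
Moment M = P × e = 50.9 × 9 = 458.1 kip·in; bending f_b = M/S = 6.108 kip/in.
f_max = √(f_v² + f_b²) = √(1.697² + 6.108²) = 6.339 kip/in.
φr_n = 0.75 × 0.6 × 70 × (0.707 × 0.3125) = 6.96 kip/in → adequate.

f_max ≈ 6.34 kip/in; adequate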